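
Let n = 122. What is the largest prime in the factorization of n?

61

122 = 2 · 61
61 is prime.
So 122 = 2 · 61; the largest prime factor is 61.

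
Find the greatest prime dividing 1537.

53

1537 = 29 · 53
53 is prime.
So 1537 = 29 · 53; the largest prime factor is 53.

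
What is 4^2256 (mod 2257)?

1839

4^1 ≡ 4 (mod 2257)
4^2 ≡ 4^2 = 16 ≡ 16 (mod 2257)
4^4 ≡ 16^2 = 256 ≡ 256 (mod 2257)
4^8 ≡ 256^2 = 65536 ≡ 83 (mod 2257)
4^16 ≡ 83^2 = 6889 ≡ 118 (mod 2257)
4^32 ≡ 118^2 = 13924 ≡ 382 (mod 2257)
4^64 ≡ 382^2 = 145924 ≡ 1476 (mod 2257)
4^128 ≡ 1476^2 = 2178576 ≡ 571 (mod 2257)
4^256 ≡ 571^2 = 326041 ≡ 1033 (mod 2257)
4^512 ≡ 1033^2 = 1067089 ≡ 1785 (mod 2257)
4^1024 ≡ 1785^2 = 3186225 ≡ 1598 (mod 2257)
4^2048 ≡ 1598^2 = 2553604 ≡ 937 (mod 2257)
2256 = 2048 + 128 + 64 + 16 in binary powers of 2.
So 4^2256 ≡ 937 · 571 · 1476 · 118 ≡ 1839 (mod 2257).
Since 1839 ≠ 1, base 4 is a Fermat witness: 2257 is composite.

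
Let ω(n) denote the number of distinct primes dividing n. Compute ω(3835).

3

3835 = 5 · 767
767 = 13 · 59
3835 = 5 · 13 · 59, which has 3 distinct prime factors.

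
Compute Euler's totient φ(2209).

2162

Factor: 2209 = 47^2.
φ(2209) = 47^1·(47−1) = 2162.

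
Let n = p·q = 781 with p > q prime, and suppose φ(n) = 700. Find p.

φ(n) = (p−1)(q−1) = n − (p+q) + 1, so p + q = 781 − 700 + 1 = 82.
p and q are the roots of t² − 82t + 781 = 0.
Discriminant: 82² − 4·781 = 6724 − 3124 = 3600; √3600 = 60.
q = (82 − 60)/2 = 11, p = (82 + 60)/2 = 71.
Check: 11 · 71 = 781.

71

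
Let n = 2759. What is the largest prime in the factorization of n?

2759 = 31 · 89
89 is prime.
So 2759 = 31 · 89; the largest prime factor is 89.

89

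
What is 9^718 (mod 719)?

9^1 ≡ 9 (mod 719)
9^2 ≡ 9^2 = 81 ≡ 81 (mod 719)
9^4 ≡ 81^2 = 6561 ≡ 90 (mod 719)
9^8 ≡ 90^2 = 8100 ≡ 191 (mod 719)
9^16 ≡ 191^2 = 36481 ≡ 531 (mod 719)
9^32 ≡ 531^2 = 281961 ≡ 113 (mod 719)
9^64 ≡ 113^2 = 12769 ≡ 546 (mod 719)
9^128 ≡ 546^2 = 298116 ≡ 450 (mod 719)
9^256 ≡ 450^2 = 202500 ≡ 461 (mod 719)
9^512 ≡ 461^2 = 212521 ≡ 416 (mod 719)
718 = 512 + 128 + 64 + 8 + 4 + 2 in binary powers of 2.
So 9^718 ≡ 416 · 450 · 546 · 191 · 90 · 81 ≡ 1 (mod 719).
Since the result is 1, base 9 gives no evidence that 719 is composite.

1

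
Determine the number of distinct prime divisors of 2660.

2660 = 2^2 · 665
665 = 5 · 133
133 = 7 · 19
2660 = 2^2 · 5 · 7 · 19, which has 4 distinct prime factors.

4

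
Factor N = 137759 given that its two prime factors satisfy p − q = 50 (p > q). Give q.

347

Since p = q + 50, we have 137759 = q(q + 50), so q² + 50q − 137759 = 0.
Discriminant: 50² + 4·137759 = 2500 + 551036 = 553536; √553536 = 744.
q = (−50 + 744)/2 = 347, and p = q + 50 = 397.
Check: 347 · 397 = 137759.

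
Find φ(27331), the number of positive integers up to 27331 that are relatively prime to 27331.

27000

Factor: 27331 = 151 · 181.
φ(27331) = (151−1) · (181−1) = 150 · 180 = 27000.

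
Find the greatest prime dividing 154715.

97

154715 = 5 · 30943
30943 = 11 · 2813
2813 = 29 · 97
97 is prime.
So 154715 = 5 · 11 · 29 · 97; the largest prime factor is 97.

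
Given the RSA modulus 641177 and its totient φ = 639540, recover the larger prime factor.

φ(n) = (p−1)(q−1) = n − (p+q) + 1, so p + q = 641177 − 639540 + 1 = 1638.
p and q are the roots of t² − 1638t + 641177 = 0.
Discriminant: 1638² − 4·641177 = 2683044 − 2564708 = 118336; √118336 = 344.
q = (1638 − 344)/2 = 647, p = (1638 + 344)/2 = 991.
Check: 647 · 991 = 641177.

991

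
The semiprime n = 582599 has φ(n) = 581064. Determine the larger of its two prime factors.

φ(n) = (p−1)(q−1) = n − (p+q) + 1, so p + q = 582599 − 581064 + 1 = 1536.
p and q are the roots of t² − 1536t + 582599 = 0.
Discriminant: 1536² − 4·582599 = 2359296 − 2330396 = 28900; √28900 = 170.
q = (1536 − 170)/2 = 683, p = (1536 + 170)/2 = 853.
Check: 683 · 853 = 582599.

853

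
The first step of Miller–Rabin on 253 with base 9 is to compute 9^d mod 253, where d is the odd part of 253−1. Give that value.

253 − 1 = 252 = 2^2 · 63, so d = 63.
9^1 ≡ 9 (mod 253)
9^2 ≡ 9^2 = 81 ≡ 81 (mod 253)
9^4 ≡ 81^2 = 6561 ≡ 236 (mod 253)
9^8 ≡ 236^2 = 55696 ≡ 36 (mod 253)
9^16 ≡ 36^2 = 1296 ≡ 31 (mod 253)
9^32 ≡ 31^2 = 961 ≡ 202 (mod 253)
63 = 32 + 16 + 8 + 4 + 2 + 1 in binary powers of 2.
So 9^63 ≡ 202 · 31 · 36 · 236 · 81 · 9 ≡ 36 (mod 253).
Squaring chain: 36 → 31; never reaches −1, so base 9 is a Miller–Rabin witness that 253 is composite.

36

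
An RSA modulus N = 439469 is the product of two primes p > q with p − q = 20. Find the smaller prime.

Since p = q + 20, we have 439469 = q(q + 20), so q² + 20q − 439469 = 0.
Discriminant: 20² + 4·439469 = 400 + 1757876 = 1758276; √1758276 = 1326.
q = (−20 + 1326)/2 = 653, and p = q + 20 = 673.
Check: 653 · 673 = 439469.

653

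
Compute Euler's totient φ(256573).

Factor: 256573 = 47 · 53 · 103.
φ(256573) = (47−1) · (53−1) · (103−1) = 46 · 52 · 102 = 243984.

243984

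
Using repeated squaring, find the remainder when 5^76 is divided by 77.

16

5^1 ≡ 5 (mod 77)
5^2 ≡ 5^2 = 25 ≡ 25 (mod 77)
5^4 ≡ 25^2 = 625 ≡ 9 (mod 77)
5^8 ≡ 9^2 = 81 ≡ 4 (mod 77)
5^16 ≡ 4^2 = 16 ≡ 16 (mod 77)
5^32 ≡ 16^2 = 256 ≡ 25 (mod 77)
5^64 ≡ 25^2 = 625 ≡ 9 (mod 77)
76 = 64 + 8 + 4 in binary powers of 2.
So 5^76 ≡ 9 · 4 · 9 ≡ 16 (mod 77).
Since 16 ≠ 1, base 5 is a Fermat witness: 77 is composite.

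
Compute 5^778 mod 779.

5^1 ≡ 5 (mod 779)
5^2 ≡ 5^2 = 25 ≡ 25 (mod 779)
5^4 ≡ 25^2 = 625 ≡ 625 (mod 779)
5^8 ≡ 625^2 = 390625 ≡ 346 (mod 779)
5^16 ≡ 346^2 = 119716 ≡ 529 (mod 779)
5^32 ≡ 529^2 = 279841 ≡ 180 (mod 779)
5^64 ≡ 180^2 = 32400 ≡ 461 (mod 779)
5^128 ≡ 461^2 = 212521 ≡ 633 (mod 779)
5^256 ≡ 633^2 = 400689 ≡ 283 (mod 779)
5^512 ≡ 283^2 = 80089 ≡ 631 (mod 779)
778 = 512 + 256 + 8 + 2 in binary powers of 2.
So 5^778 ≡ 631 · 283 · 346 · 25 ≡ 720 (mod 779).
Since 720 ≠ 1, base 5 is a Fermat witness: 779 is composite.

720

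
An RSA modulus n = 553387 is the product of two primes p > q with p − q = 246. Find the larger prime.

Since p = q + 246, we have 553387 = q(q + 246), so q² + 246q − 553387 = 0.
Discriminant: 246² + 4·553387 = 60516 + 2213548 = 2274064; √2274064 = 1508.
q = (−246 + 1508)/2 = 631, and p = q + 246 = 877.
Check: 631 · 877 = 553387.

877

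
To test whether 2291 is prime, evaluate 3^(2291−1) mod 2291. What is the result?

602

3^1 ≡ 3 (mod 2291)
3^2 ≡ 3^2 = 9 ≡ 9 (mod 2291)
3^4 ≡ 9^2 = 81 ≡ 81 (mod 2291)
3^8 ≡ 81^2 = 6561 ≡ 1979 (mod 2291)
3^16 ≡ 1979^2 = 3916441 ≡ 1122 (mod 2291)
3^32 ≡ 1122^2 = 1258884 ≡ 1125 (mod 2291)
3^64 ≡ 1125^2 = 1265625 ≡ 993 (mod 2291)
3^128 ≡ 993^2 = 986049 ≡ 919 (mod 2291)
3^256 ≡ 919^2 = 844561 ≡ 1473 (mod 2291)
3^512 ≡ 1473^2 = 2169729 ≡ 152 (mod 2291)
3^1024 ≡ 152^2 = 23104 ≡ 194 (mod 2291)
3^2048 ≡ 194^2 = 37636 ≡ 980 (mod 2291)
2290 = 2048 + 128 + 64 + 32 + 16 + 2 in binary powers of 2.
So 3^2290 ≡ 980 · 919 · 993 · 1125 · 1122 · 9 ≡ 602 (mod 2291).
Since 602 ≠ 1, base 3 is a Fermat witness: 2291 is composite.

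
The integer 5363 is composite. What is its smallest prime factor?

5363 is odd.
Digit sum 17, not divisible by 3.
Ends in 3: not divisible by 5.
7: 5363 = 7·766 + 1
11: 5363 = 11·487 + 6
13: 5363 = 13·412 + 7
17: 5363 = 17·315 + 8
19: 5363 = 19·282 + 5
23: 5363 = 23·233 + 4
29: 5363 = 29·184 + 27
31: 5363 = 31·173

31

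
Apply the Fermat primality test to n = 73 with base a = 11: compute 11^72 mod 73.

1

11^1 ≡ 11 (mod 73)
11^2 ≡ 11^2 = 121 ≡ 48 (mod 73)
11^4 ≡ 48^2 = 2304 ≡ 41 (mod 73)
11^8 ≡ 41^2 = 1681 ≡ 2 (mod 73)
11^16 ≡ 2^2 = 4 ≡ 4 (mod 73)
11^32 ≡ 4^2 = 16 ≡ 16 (mod 73)
11^64 ≡ 16^2 = 256 ≡ 37 (mod 73)
72 = 64 + 8 in binary powers of 2.
So 11^72 ≡ 37 · 2 ≡ 1 (mod 73).
Since the result is 1, base 11 gives no evidence that 73 is composite.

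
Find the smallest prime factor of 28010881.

89

28010881 is odd.
Digit sum 28, not divisible by 3.
Ends in 1: not divisible by 5.
7: 28010881 = 7·4001554 + 3
11: 28010881 = 11·2546443 + 8
13: 28010881 = 13·2154683 + 2
17: 28010881 = 17·1647698 + 15
19: 28010881 = 19·1474256 + 17
23: 28010881 = 23·1217864 + 9
29: 28010881 = 29·965892 + 13
31: 28010881 = 31·903576 + 25
37: 28010881 = 37·757050 + 31
41: 28010881 = 41·683192 + 9
43: 28010881 = 43·651415 + 36
47: 28010881 = 47·595976 + 9
53: 28010881 = 53·528507 + 10
59: 28010881 = 59·474760 + 41
61: 28010881 = 61·459194 + 47
67: 28010881 = 67·418072 + 57
71: 28010881 = 71·394519 + 32
73: 28010881 = 73·383710 + 51
79: 28010881 = 79·354568 + 9
83: 28010881 = 83·337480 + 41
89: 28010881 = 89·314729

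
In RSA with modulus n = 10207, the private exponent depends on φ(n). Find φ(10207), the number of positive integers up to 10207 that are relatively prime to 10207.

Factor: 10207 = 59 · 173.
φ(10207) = (59−1) · (173−1) = 58 · 172 = 9976.

9976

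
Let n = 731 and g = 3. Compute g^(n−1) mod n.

195

3^1 ≡ 3 (mod 731)
3^2 ≡ 3^2 = 9 ≡ 9 (mod 731)
3^4 ≡ 9^2 = 81 ≡ 81 (mod 731)
3^8 ≡ 81^2 = 6561 ≡ 713 (mod 731)
3^16 ≡ 713^2 = 508369 ≡ 324 (mod 731)
3^32 ≡ 324^2 = 104976 ≡ 443 (mod 731)
3^64 ≡ 443^2 = 196249 ≡ 341 (mod 731)
3^128 ≡ 341^2 = 116281 ≡ 52 (mod 731)
3^256 ≡ 52^2 = 2704 ≡ 511 (mod 731)
3^512 ≡ 511^2 = 261121 ≡ 154 (mod 731)
730 = 512 + 128 + 64 + 16 + 8 + 2 in binary powers of 2.
So 3^730 ≡ 154 · 52 · 341 · 324 · 713 · 9 ≡ 195 (mod 731).
Since 195 ≠ 1, base 3 is a Fermat witness: 731 is composite.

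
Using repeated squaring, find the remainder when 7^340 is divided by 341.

56

7^1 ≡ 7 (mod 341)
7^2 ≡ 7^2 = 49 ≡ 49 (mod 341)
7^4 ≡ 49^2 = 2401 ≡ 14 (mod 341)
7^8 ≡ 14^2 = 196 ≡ 196 (mod 341)
7^16 ≡ 196^2 = 38416 ≡ 224 (mod 341)
7^32 ≡ 224^2 = 50176 ≡ 49 (mod 341)
7^64 ≡ 49^2 = 2401 ≡ 14 (mod 341)
7^128 ≡ 14^2 = 196 ≡ 196 (mod 341)
7^256 ≡ 196^2 = 38416 ≡ 224 (mod 341)
340 = 256 + 64 + 16 + 4 in binary powers of 2.
So 7^340 ≡ 224 · 14 · 224 · 14 ≡ 56 (mod 341).
Since 56 ≠ 1, base 7 is a Fermat witness: 341 is composite.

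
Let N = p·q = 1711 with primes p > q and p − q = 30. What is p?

Since p = q + 30, we have 1711 = q(q + 30), so q² + 30q − 1711 = 0.
Discriminant: 30² + 4·1711 = 900 + 6844 = 7744; √7744 = 88.
q = (−30 + 88)/2 = 29, and p = q + 30 = 59.
Check: 29 · 59 = 1711.

59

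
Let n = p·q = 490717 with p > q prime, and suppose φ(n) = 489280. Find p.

φ(n) = (p−1)(q−1) = n − (p+q) + 1, so p + q = 490717 − 489280 + 1 = 1438.
p and q are the roots of t² − 1438t + 490717 = 0.
Discriminant: 1438² − 4·490717 = 2067844 − 1962868 = 104976; √104976 = 324.
q = (1438 − 324)/2 = 557, p = (1438 + 324)/2 = 881.
Check: 557 · 881 = 490717.

881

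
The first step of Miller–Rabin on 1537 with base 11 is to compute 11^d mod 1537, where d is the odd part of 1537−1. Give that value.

1537 − 1 = 1536 = 2^9 · 3, so d = 3.
11^1 ≡ 11 (mod 1537)
11^2 ≡ 11^2 = 121 ≡ 121 (mod 1537)
3 = 2 + 1 in binary powers of 2.
So 11^3 ≡ 121 · 11 ≡ 1331 (mod 1537).
Squaring chain: 1331 → 937 → 342 → 152 → 49 → 864 → 1051 → 1035 → 1473; never reaches −1, so base 11 is a Miller–Rabin witness that 1537 is composite.

1331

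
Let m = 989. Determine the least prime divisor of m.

989 is odd.
Digit sum 26, not divisible by 3.
Ends in 9: not divisible by 5.
7: 989 = 7·141 + 2
11: 989 = 11·89 + 10
13: 989 = 13·76 + 1
17: 989 = 17·58 + 3
19: 989 = 19·52 + 1
23: 989 = 23·43

23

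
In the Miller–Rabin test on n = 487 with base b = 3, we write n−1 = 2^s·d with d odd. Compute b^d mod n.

486

487 − 1 = 486 = 2^1 · 243, so d = 243.
3^1 ≡ 3 (mod 487)
3^2 ≡ 3^2 = 9 ≡ 9 (mod 487)
3^4 ≡ 9^2 = 81 ≡ 81 (mod 487)
3^8 ≡ 81^2 = 6561 ≡ 230 (mod 487)
3^16 ≡ 230^2 = 52900 ≡ 304 (mod 487)
3^32 ≡ 304^2 = 92416 ≡ 373 (mod 487)
3^64 ≡ 373^2 = 139129 ≡ 334 (mod 487)
3^128 ≡ 334^2 = 111556 ≡ 33 (mod 487)
243 = 128 + 64 + 32 + 16 + 2 + 1 in binary powers of 2.
So 3^243 ≡ 33 · 334 · 373 · 304 · 9 · 3 ≡ 486 (mod 487).
Since 3^d ≡ 486 (mod 487), base 3 does not prove 487 composite.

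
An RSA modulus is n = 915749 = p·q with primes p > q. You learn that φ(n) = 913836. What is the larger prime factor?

φ(n) = (p−1)(q−1) = n − (p+q) + 1, so p + q = 915749 − 913836 + 1 = 1914.
p and q are the roots of t² − 1914t + 915749 = 0.
Discriminant: 1914² − 4·915749 = 3663396 − 3662996 = 400; √400 = 20.
q = (1914 − 20)/2 = 947, p = (1914 + 20)/2 = 967.
Check: 947 · 967 = 915749.

967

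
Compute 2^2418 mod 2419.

1138

2^1 ≡ 2 (mod 2419)
2^2 ≡ 2^2 = 4 ≡ 4 (mod 2419)
2^4 ≡ 4^2 = 16 ≡ 16 (mod 2419)
2^8 ≡ 16^2 = 256 ≡ 256 (mod 2419)
2^16 ≡ 256^2 = 65536 ≡ 223 (mod 2419)
2^32 ≡ 223^2 = 49729 ≡ 1349 (mod 2419)
2^64 ≡ 1349^2 = 1819801 ≡ 713 (mod 2419)
2^128 ≡ 713^2 = 508369 ≡ 379 (mod 2419)
2^256 ≡ 379^2 = 143641 ≡ 920 (mod 2419)
2^512 ≡ 920^2 = 846400 ≡ 2169 (mod 2419)
2^1024 ≡ 2169^2 = 4704561 ≡ 2025 (mod 2419)
2^2048 ≡ 2025^2 = 4100625 ≡ 420 (mod 2419)
2418 = 2048 + 256 + 64 + 32 + 16 + 2 in binary powers of 2.
So 2^2418 ≡ 420 · 920 · 713 · 1349 · 223 · 4 ≡ 1138 (mod 2419).
Since 1138 ≠ 1, base 2 is a Fermat witness: 2419 is composite.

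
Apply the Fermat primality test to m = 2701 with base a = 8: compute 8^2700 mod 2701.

1

8^1 ≡ 8 (mod 2701)
8^2 ≡ 8^2 = 64 ≡ 64 (mod 2701)
8^4 ≡ 64^2 = 4096 ≡ 1395 (mod 2701)
8^8 ≡ 1395^2 = 1946025 ≡ 1305 (mod 2701)
8^16 ≡ 1305^2 = 1703025 ≡ 1395 (mod 2701)
8^32 ≡ 1395^2 = 1946025 ≡ 1305 (mod 2701)
8^64 ≡ 1305^2 = 1703025 ≡ 1395 (mod 2701)
8^128 ≡ 1395^2 = 1946025 ≡ 1305 (mod 2701)
8^256 ≡ 1305^2 = 1703025 ≡ 1395 (mod 2701)
8^512 ≡ 1395^2 = 1946025 ≡ 1305 (mod 2701)
8^1024 ≡ 1305^2 = 1703025 ≡ 1395 (mod 2701)
8^2048 ≡ 1395^2 = 1946025 ≡ 1305 (mod 2701)
2700 = 2048 + 512 + 128 + 8 + 4 in binary powers of 2.
So 8^2700 ≡ 1305 · 1305 · 1305 · 1305 · 1395 ≡ 1 (mod 2701).
Since the result is 1, base 8 gives no evidence that 2701 is composite.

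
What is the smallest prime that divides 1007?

1007 is odd.
Digit sum 8, not divisible by 3.
Ends in 7: not divisible by 5.
7: 1007 = 7·143 + 6
11: 1007 = 11·91 + 6
13: 1007 = 13·77 + 6
17: 1007 = 17·59 + 4
19: 1007 = 19·53

19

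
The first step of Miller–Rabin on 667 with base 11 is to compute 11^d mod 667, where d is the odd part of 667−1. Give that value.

135

667 − 1 = 666 = 2^1 · 333, so d = 333.
11^1 ≡ 11 (mod 667)
11^2 ≡ 11^2 = 121 ≡ 121 (mod 667)
11^4 ≡ 121^2 = 14641 ≡ 634 (mod 667)
11^8 ≡ 634^2 = 401956 ≡ 422 (mod 667)
11^16 ≡ 422^2 = 178084 ≡ 662 (mod 667)
11^32 ≡ 662^2 = 438244 ≡ 25 (mod 667)
11^64 ≡ 25^2 = 625 ≡ 625 (mod 667)
11^128 ≡ 625^2 = 390625 ≡ 430 (mod 667)
11^256 ≡ 430^2 = 184900 ≡ 141 (mod 667)
333 = 256 + 64 + 8 + 4 + 1 in binary powers of 2.
So 11^333 ≡ 141 · 625 · 422 · 634 · 11 ≡ 135 (mod 667).
Squaring chain: 135; never reaches −1, so base 11 is a Miller–Rabin witness that 667 is composite.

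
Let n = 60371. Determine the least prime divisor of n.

73

60371 is odd.
Digit sum 17, not divisible by 3.
Ends in 1: not divisible by 5.
7: 60371 = 7·8624 + 3
11: 60371 = 11·5488 + 3
13: 60371 = 13·4643 + 12
17: 60371 = 17·3551 + 4
19: 60371 = 19·3177 + 8
23: 60371 = 23·2624 + 19
29: 60371 = 29·2081 + 22
31: 60371 = 31·1947 + 14
37: 60371 = 37·1631 + 24
41: 60371 = 41·1472 + 19
43: 60371 = 43·1403 + 42
47: 60371 = 47·1284 + 23
53: 60371 = 53·1139 + 4
59: 60371 = 59·1023 + 14
61: 60371 = 61·989 + 42
67: 60371 = 67·901 + 4
71: 60371 = 71·850 + 21
73: 60371 = 73·827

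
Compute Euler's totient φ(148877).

Factor: 148877 = 53^3.
φ(148877) = 53^2·(53−1) = 146068.

146068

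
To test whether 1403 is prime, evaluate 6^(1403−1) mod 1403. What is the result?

6^1 ≡ 6 (mod 1403)
6^2 ≡ 6^2 = 36 ≡ 36 (mod 1403)
6^4 ≡ 36^2 = 1296 ≡ 1296 (mod 1403)
6^8 ≡ 1296^2 = 1679616 ≡ 225 (mod 1403)
6^16 ≡ 225^2 = 50625 ≡ 117 (mod 1403)
6^32 ≡ 117^2 = 13689 ≡ 1062 (mod 1403)
6^64 ≡ 1062^2 = 1127844 ≡ 1235 (mod 1403)
6^128 ≡ 1235^2 = 1525225 ≡ 164 (mod 1403)
6^256 ≡ 164^2 = 26896 ≡ 239 (mod 1403)
6^512 ≡ 239^2 = 57121 ≡ 1001 (mod 1403)
6^1024 ≡ 1001^2 = 1002001 ≡ 259 (mod 1403)
1402 = 1024 + 256 + 64 + 32 + 16 + 8 + 2 in binary powers of 2.
So 6^1402 ≡ 259 · 239 · 1235 · 1062 · 117 · 225 · 36 ≡ 899 (mod 1403).
Since 899 ≠ 1, base 6 is a Fermat witness: 1403 is composite.

899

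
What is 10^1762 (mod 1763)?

1330

10^1 ≡ 10 (mod 1763)
10^2 ≡ 10^2 = 100 ≡ 100 (mod 1763)
10^4 ≡ 100^2 = 10000 ≡ 1185 (mod 1763)
10^8 ≡ 1185^2 = 1404225 ≡ 877 (mod 1763)
10^16 ≡ 877^2 = 769129 ≡ 461 (mod 1763)
10^32 ≡ 461^2 = 212521 ≡ 961 (mod 1763)
10^64 ≡ 961^2 = 923521 ≡ 1472 (mod 1763)
10^128 ≡ 1472^2 = 2166784 ≡ 57 (mod 1763)
10^256 ≡ 57^2 = 3249 ≡ 1486 (mod 1763)
10^512 ≡ 1486^2 = 2208196 ≡ 920 (mod 1763)
10^1024 ≡ 920^2 = 846400 ≡ 160 (mod 1763)
1762 = 1024 + 512 + 128 + 64 + 32 + 2 in binary powers of 2.
So 10^1762 ≡ 160 · 920 · 57 · 1472 · 961 · 100 ≡ 1330 (mod 1763).
Since 1330 ≠ 1, base 10 is a Fermat witness: 1763 is composite.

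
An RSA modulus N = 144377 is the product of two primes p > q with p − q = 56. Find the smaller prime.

Since p = q + 56, we have 144377 = q(q + 56), so q² + 56q − 144377 = 0.
Discriminant: 56² + 4·144377 = 3136 + 577508 = 580644; √580644 = 762.
q = (−56 + 762)/2 = 353, and p = q + 56 = 409.
Check: 353 · 409 = 144377.

353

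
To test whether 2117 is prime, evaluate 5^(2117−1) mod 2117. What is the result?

5^1 ≡ 5 (mod 2117)
5^2 ≡ 5^2 = 25 ≡ 25 (mod 2117)
5^4 ≡ 25^2 = 625 ≡ 625 (mod 2117)
5^8 ≡ 625^2 = 390625 ≡ 1097 (mod 2117)
5^16 ≡ 1097^2 = 1203409 ≡ 953 (mod 2117)
5^32 ≡ 953^2 = 908209 ≡ 16 (mod 2117)
5^64 ≡ 16^2 = 256 ≡ 256 (mod 2117)
5^128 ≡ 256^2 = 65536 ≡ 2026 (mod 2117)
5^256 ≡ 2026^2 = 4104676 ≡ 1930 (mod 2117)
5^512 ≡ 1930^2 = 3724900 ≡ 1097 (mod 2117)
5^1024 ≡ 1097^2 = 1203409 ≡ 953 (mod 2117)
5^2048 ≡ 953^2 = 908209 ≡ 16 (mod 2117)
2116 = 2048 + 64 + 4 in binary powers of 2.
So 5^2116 ≡ 16 · 256 · 625 ≡ 547 (mod 2117).
Since 547 ≠ 1, base 5 is a Fermat witness: 2117 is composite.

547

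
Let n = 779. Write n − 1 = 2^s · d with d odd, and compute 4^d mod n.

605

779 − 1 = 778 = 2^1 · 389, so d = 389.
4^1 ≡ 4 (mod 779)
4^2 ≡ 4^2 = 16 ≡ 16 (mod 779)
4^4 ≡ 16^2 = 256 ≡ 256 (mod 779)
4^8 ≡ 256^2 = 65536 ≡ 100 (mod 779)
4^16 ≡ 100^2 = 10000 ≡ 652 (mod 779)
4^32 ≡ 652^2 = 425104 ≡ 549 (mod 779)
4^64 ≡ 549^2 = 301401 ≡ 707 (mod 779)
4^128 ≡ 707^2 = 499849 ≡ 510 (mod 779)
4^256 ≡ 510^2 = 260100 ≡ 693 (mod 779)
389 = 256 + 128 + 4 + 1 in binary powers of 2.
So 4^389 ≡ 693 · 510 · 256 · 4 ≡ 605 (mod 779).
Squaring chain: 605; never reaches −1, so base 4 is a Miller–Rabin witness that 779 is composite.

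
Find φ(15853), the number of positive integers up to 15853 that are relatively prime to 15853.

15580

Factor: 15853 = 83 · 191.
φ(15853) = (83−1) · (191−1) = 82 · 190 = 15580.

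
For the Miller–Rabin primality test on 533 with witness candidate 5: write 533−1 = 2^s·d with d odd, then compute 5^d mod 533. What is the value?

408

533 − 1 = 532 = 2^2 · 133, so d = 133.
5^1 ≡ 5 (mod 533)
5^2 ≡ 5^2 = 25 ≡ 25 (mod 533)
5^4 ≡ 25^2 = 625 ≡ 92 (mod 533)
5^8 ≡ 92^2 = 8464 ≡ 469 (mod 533)
5^16 ≡ 469^2 = 219961 ≡ 365 (mod 533)
5^32 ≡ 365^2 = 133225 ≡ 508 (mod 533)
5^64 ≡ 508^2 = 258064 ≡ 92 (mod 533)
5^128 ≡ 92^2 = 8464 ≡ 469 (mod 533)
133 = 128 + 4 + 1 in binary powers of 2.
So 5^133 ≡ 469 · 92 · 5 ≡ 408 (mod 533).
Squaring chain: 408 → 168; never reaches −1, so base 5 is a Miller–Rabin witness that 533 is composite.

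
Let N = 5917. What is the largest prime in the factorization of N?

5917 = 61 · 97
97 is prime.
So 5917 = 61 · 97; the largest prime factor is 97.

97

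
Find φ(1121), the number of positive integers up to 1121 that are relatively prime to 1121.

1044

Factor: 1121 = 19 · 59.
φ(1121) = (19−1) · (59−1) = 18 · 58 = 1044.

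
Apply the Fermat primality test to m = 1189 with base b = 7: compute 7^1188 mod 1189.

7^1 ≡ 7 (mod 1189)
7^2 ≡ 7^2 = 49 ≡ 49 (mod 1189)
7^4 ≡ 49^2 = 2401 ≡ 23 (mod 1189)
7^8 ≡ 23^2 = 529 ≡ 529 (mod 1189)
7^16 ≡ 529^2 = 279841 ≡ 426 (mod 1189)
7^32 ≡ 426^2 = 181476 ≡ 748 (mod 1189)
7^64 ≡ 748^2 = 559504 ≡ 674 (mod 1189)
7^128 ≡ 674^2 = 454276 ≡ 78 (mod 1189)
7^256 ≡ 78^2 = 6084 ≡ 139 (mod 1189)
7^512 ≡ 139^2 = 19321 ≡ 297 (mod 1189)
7^1024 ≡ 297^2 = 88209 ≡ 223 (mod 1189)
1188 = 1024 + 128 + 32 + 4 in binary powers of 2.
So 7^1188 ≡ 223 · 78 · 748 · 23 ≡ 45 (mod 1189).
Since 45 ≠ 1, base 7 is a Fermat witness: 1189 is composite.

45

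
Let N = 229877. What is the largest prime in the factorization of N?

73

229877 = 47 · 4891
4891 = 67 · 73
73 is prime.
So 229877 = 47 · 67 · 73; the largest prime factor is 73.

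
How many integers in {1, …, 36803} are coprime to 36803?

31968

Factor: 36803 = 13 · 19 · 149.
φ(36803) = (13−1) · (19−1) · (149−1) = 12 · 18 · 148 = 31968.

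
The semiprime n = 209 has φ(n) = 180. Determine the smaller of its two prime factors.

11

φ(n) = (p−1)(q−1) = n − (p+q) + 1, so p + q = 209 − 180 + 1 = 30.
p and q are the roots of t² − 30t + 209 = 0.
Discriminant: 30² − 4·209 = 900 − 836 = 64; √64 = 8.
q = (30 − 8)/2 = 11, p = (30 + 8)/2 = 19.
Check: 11 · 19 = 209.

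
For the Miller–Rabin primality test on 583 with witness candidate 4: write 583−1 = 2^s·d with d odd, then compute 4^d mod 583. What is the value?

583 − 1 = 582 = 2^1 · 291, so d = 291.
4^1 ≡ 4 (mod 583)
4^2 ≡ 4^2 = 16 ≡ 16 (mod 583)
4^4 ≡ 16^2 = 256 ≡ 256 (mod 583)
4^8 ≡ 256^2 = 65536 ≡ 240 (mod 583)
4^16 ≡ 240^2 = 57600 ≡ 466 (mod 583)
4^32 ≡ 466^2 = 217156 ≡ 280 (mod 583)
4^64 ≡ 280^2 = 78400 ≡ 278 (mod 583)
4^128 ≡ 278^2 = 77284 ≡ 328 (mod 583)
4^256 ≡ 328^2 = 107584 ≡ 312 (mod 583)
291 = 256 + 32 + 2 + 1 in binary powers of 2.
So 4^291 ≡ 312 · 280 · 16 · 4 ≡ 70 (mod 583).
Squaring chain: 70; never reaches −1, so base 4 is a Miller–Rabin witness that 583 is composite.

70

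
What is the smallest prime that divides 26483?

71

26483 is odd.
Digit sum 23, not divisible by 3.
Ends in 3: not divisible by 5.
7: 26483 = 7·3783 + 2
11: 26483 = 11·2407 + 6
13: 26483 = 13·2037 + 2
17: 26483 = 17·1557 + 14
19: 26483 = 19·1393 + 16
23: 26483 = 23·1151 + 10
29: 26483 = 29·913 + 6
31: 26483 = 31·854 + 9
37: 26483 = 37·715 + 28
41: 26483 = 41·645 + 38
43: 26483 = 43·615 + 38
47: 26483 = 47·563 + 22
53: 26483 = 53·499 + 36
59: 26483 = 59·448 + 51
61: 26483 = 61·434 + 9
67: 26483 = 67·395 + 18
71: 26483 = 71·373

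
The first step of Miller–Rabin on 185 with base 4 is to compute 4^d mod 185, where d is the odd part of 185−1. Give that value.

99

185 − 1 = 184 = 2^3 · 23, so d = 23.
4^1 ≡ 4 (mod 185)
4^2 ≡ 4^2 = 16 ≡ 16 (mod 185)
4^4 ≡ 16^2 = 256 ≡ 71 (mod 185)
4^8 ≡ 71^2 = 5041 ≡ 46 (mod 185)
4^16 ≡ 46^2 = 2116 ≡ 81 (mod 185)
23 = 16 + 4 + 2 + 1 in binary powers of 2.
So 4^23 ≡ 81 · 71 · 16 · 4 ≡ 99 (mod 185).
Squaring chain: 99 → 181 → 16; never reaches −1, so base 4 is a Miller–Rabin witness that 185 is composite.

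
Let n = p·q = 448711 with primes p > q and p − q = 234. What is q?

Since p = q + 234, we have 448711 = q(q + 234), so q² + 234q − 448711 = 0.
Discriminant: 234² + 4·448711 = 54756 + 1794844 = 1849600; √1849600 = 1360.
q = (−234 + 1360)/2 = 563, and p = q + 234 = 797.
Check: 563 · 797 = 448711.

563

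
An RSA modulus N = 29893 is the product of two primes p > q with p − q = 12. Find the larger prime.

Since p = q + 12, we have 29893 = q(q + 12), so q² + 12q − 29893 = 0.
Discriminant: 12² + 4·29893 = 144 + 119572 = 119716; √119716 = 346.
q = (−12 + 346)/2 = 167, and p = q + 12 = 179.
Check: 167 · 179 = 29893.

179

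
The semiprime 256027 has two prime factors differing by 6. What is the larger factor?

Since p = q + 6, we have 256027 = q(q + 6), so q² + 6q − 256027 = 0.
Discriminant: 6² + 4·256027 = 36 + 1024108 = 1024144; √1024144 = 1012.
q = (−6 + 1012)/2 = 503, and p = q + 6 = 509.
Check: 503 · 509 = 256027.

509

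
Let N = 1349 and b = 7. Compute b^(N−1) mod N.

292

7^1 ≡ 7 (mod 1349)
7^2 ≡ 7^2 = 49 ≡ 49 (mod 1349)
7^4 ≡ 49^2 = 2401 ≡ 1052 (mod 1349)
7^8 ≡ 1052^2 = 1106704 ≡ 524 (mod 1349)
7^16 ≡ 524^2 = 274576 ≡ 729 (mod 1349)
7^32 ≡ 729^2 = 531441 ≡ 1284 (mod 1349)
7^64 ≡ 1284^2 = 1648656 ≡ 178 (mod 1349)
7^128 ≡ 178^2 = 31684 ≡ 657 (mod 1349)
7^256 ≡ 657^2 = 431649 ≡ 1318 (mod 1349)
7^512 ≡ 1318^2 = 1737124 ≡ 961 (mod 1349)
7^1024 ≡ 961^2 = 923521 ≡ 805 (mod 1349)
1348 = 1024 + 256 + 64 + 4 in binary powers of 2.
So 7^1348 ≡ 805 · 1318 · 178 · 1052 ≡ 292 (mod 1349).
Since 292 ≠ 1, base 7 is a Fermat witness: 1349 is composite.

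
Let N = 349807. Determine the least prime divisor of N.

23

349807 is odd.
Digit sum 31, not divisible by 3.
Ends in 7: not divisible by 5.
7: 349807 = 7·49972 + 3
11: 349807 = 11·31800 + 7
13: 349807 = 13·26908 + 3
17: 349807 = 17·20576 + 15
19: 349807 = 19·18410 + 17
23: 349807 = 23·15209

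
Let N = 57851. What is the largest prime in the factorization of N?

57851 = 17 · 3403
3403 = 41 · 83
83 is prime.
So 57851 = 17 · 41 · 83; the largest prime factor is 83.

83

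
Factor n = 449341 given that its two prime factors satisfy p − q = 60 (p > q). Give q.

641

Since p = q + 60, we have 449341 = q(q + 60), so q² + 60q − 449341 = 0.
Discriminant: 60² + 4·449341 = 3600 + 1797364 = 1800964; √1800964 = 1342.
q = (−60 + 1342)/2 = 641, and p = q + 60 = 701.
Check: 641 · 701 = 449341.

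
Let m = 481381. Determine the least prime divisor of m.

481381 is odd.
Digit sum 25, not divisible by 3.
Ends in 1: not divisible by 5.
7: 481381 = 7·68768 + 5
11: 481381 = 11·43761 + 10
13: 481381 = 13·37029 + 4
17: 481381 = 17·28316 + 9
19: 481381 = 19·25335 + 16
23: 481381 = 23·20929 + 14
29: 481381 = 29·16599 + 10
31: 481381 = 31·15528 + 13
37: 481381 = 37·13010 + 11
41: 481381 = 41·11741

41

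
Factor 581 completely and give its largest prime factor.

83

581 = 7 · 83
83 is prime.
So 581 = 7 · 83; the largest prime factor is 83.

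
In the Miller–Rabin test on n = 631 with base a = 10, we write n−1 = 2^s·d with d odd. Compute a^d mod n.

1

631 − 1 = 630 = 2^1 · 315, so d = 315.
10^1 ≡ 10 (mod 631)
10^2 ≡ 10^2 = 100 ≡ 100 (mod 631)
10^4 ≡ 100^2 = 10000 ≡ 535 (mod 631)
10^8 ≡ 535^2 = 286225 ≡ 382 (mod 631)
10^16 ≡ 382^2 = 145924 ≡ 163 (mod 631)
10^32 ≡ 163^2 = 26569 ≡ 67 (mod 631)
10^64 ≡ 67^2 = 4489 ≡ 72 (mod 631)
10^128 ≡ 72^2 = 5184 ≡ 136 (mod 631)
10^256 ≡ 136^2 = 18496 ≡ 197 (mod 631)
315 = 256 + 32 + 16 + 8 + 2 + 1 in binary powers of 2.
So 10^315 ≡ 197 · 67 · 163 · 382 · 100 · 10 ≡ 1 (mod 631).
Since 10^d ≡ 1 (mod 631), base 10 does not prove 631 composite.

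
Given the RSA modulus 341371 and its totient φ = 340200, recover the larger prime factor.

φ(n) = (p−1)(q−1) = n − (p+q) + 1, so p + q = 341371 − 340200 + 1 = 1172.
p and q are the roots of t² − 1172t + 341371 = 0.
Discriminant: 1172² − 4·341371 = 1373584 − 1365484 = 8100; √8100 = 90.
q = (1172 − 90)/2 = 541, p = (1172 + 90)/2 = 631.
Check: 541 · 631 = 341371.

631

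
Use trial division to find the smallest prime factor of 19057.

19057 is odd.
Digit sum 22, not divisible by 3.
Ends in 7: not divisible by 5.
7: 19057 = 7·2722 + 3
11: 19057 = 11·1732 + 5
13: 19057 = 13·1465 + 12
17: 19057 = 17·1121

17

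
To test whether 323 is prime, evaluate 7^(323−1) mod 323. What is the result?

83

7^1 ≡ 7 (mod 323)
7^2 ≡ 7^2 = 49 ≡ 49 (mod 323)
7^4 ≡ 49^2 = 2401 ≡ 140 (mod 323)
7^8 ≡ 140^2 = 19600 ≡ 220 (mod 323)
7^16 ≡ 220^2 = 48400 ≡ 273 (mod 323)
7^32 ≡ 273^2 = 74529 ≡ 239 (mod 323)
7^64 ≡ 239^2 = 57121 ≡ 273 (mod 323)
7^128 ≡ 273^2 = 74529 ≡ 239 (mod 323)
7^256 ≡ 239^2 = 57121 ≡ 273 (mod 323)
322 = 256 + 64 + 2 in binary powers of 2.
So 7^322 ≡ 273 · 273 · 49 ≡ 83 (mod 323).
Since 83 ≠ 1, base 7 is a Fermat witness: 323 is composite.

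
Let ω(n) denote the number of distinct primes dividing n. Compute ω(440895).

6

440895 = 3 · 146965
146965 = 5 · 29393
29393 = 7 · 4199
4199 = 13 · 323
323 = 17 · 19
440895 = 3 · 5 · 7 · 13 · 17 · 19, which has 6 distinct prime factors.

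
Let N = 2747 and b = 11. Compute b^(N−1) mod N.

1320

11^1 ≡ 11 (mod 2747)
11^2 ≡ 11^2 = 121 ≡ 121 (mod 2747)
11^4 ≡ 121^2 = 14641 ≡ 906 (mod 2747)
11^8 ≡ 906^2 = 820836 ≡ 2230 (mod 2747)
11^16 ≡ 2230^2 = 4972900 ≡ 830 (mod 2747)
11^32 ≡ 830^2 = 688900 ≡ 2150 (mod 2747)
11^64 ≡ 2150^2 = 4622500 ≡ 2046 (mod 2747)
11^128 ≡ 2046^2 = 4186116 ≡ 2435 (mod 2747)
11^256 ≡ 2435^2 = 5929225 ≡ 1199 (mod 2747)
11^512 ≡ 1199^2 = 1437601 ≡ 920 (mod 2747)
11^1024 ≡ 920^2 = 846400 ≡ 324 (mod 2747)
11^2048 ≡ 324^2 = 104976 ≡ 590 (mod 2747)
2746 = 2048 + 512 + 128 + 32 + 16 + 8 + 2 in binary powers of 2.
So 11^2746 ≡ 590 · 920 · 2435 · 2150 · 830 · 2230 · 121 ≡ 1320 (mod 2747).
Since 1320 ≠ 1, base 11 is a Fermat witness: 2747 is composite.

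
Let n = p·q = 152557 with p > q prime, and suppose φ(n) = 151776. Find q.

373

φ(n) = (p−1)(q−1) = n − (p+q) + 1, so p + q = 152557 − 151776 + 1 = 782.
p and q are the roots of t² − 782t + 152557 = 0.
Discriminant: 782² − 4·152557 = 611524 − 610228 = 1296; √1296 = 36.
q = (782 − 36)/2 = 373, p = (782 + 36)/2 = 409.
Check: 373 · 409 = 152557.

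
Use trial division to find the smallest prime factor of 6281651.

41

6281651 is odd.
Digit sum 29, not divisible by 3.
Ends in 1: not divisible by 5.
7: 6281651 = 7·897378 + 5
11: 6281651 = 11·571059 + 2
13: 6281651 = 13·483203 + 12
17: 6281651 = 17·369508 + 15
19: 6281651 = 19·330613 + 4
23: 6281651 = 23·273115 + 6
29: 6281651 = 29·216608 + 19
31: 6281651 = 31·202633 + 28
37: 6281651 = 37·169774 + 13
41: 6281651 = 41·153211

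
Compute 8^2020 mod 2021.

1860

8^1 ≡ 8 (mod 2021)
8^2 ≡ 8^2 = 64 ≡ 64 (mod 2021)
8^4 ≡ 64^2 = 4096 ≡ 54 (mod 2021)
8^8 ≡ 54^2 = 2916 ≡ 895 (mod 2021)
8^16 ≡ 895^2 = 801025 ≡ 709 (mod 2021)
8^32 ≡ 709^2 = 502681 ≡ 1473 (mod 2021)
8^64 ≡ 1473^2 = 2169729 ≡ 1196 (mod 2021)
8^128 ≡ 1196^2 = 1430416 ≡ 1569 (mod 2021)
8^256 ≡ 1569^2 = 2461761 ≡ 183 (mod 2021)
8^512 ≡ 183^2 = 33489 ≡ 1153 (mod 2021)
8^1024 ≡ 1153^2 = 1329409 ≡ 1612 (mod 2021)
2020 = 1024 + 512 + 256 + 128 + 64 + 32 + 4 in binary powers of 2.
So 8^2020 ≡ 1612 · 1153 · 183 · 1569 · 1196 · 1473 · 54 ≡ 1860 (mod 2021).
Since 1860 ≠ 1, base 8 is a Fermat witness: 2021 is composite.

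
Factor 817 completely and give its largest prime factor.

43

817 = 19 · 43
43 is prime.
So 817 = 19 · 43; the largest prime factor is 43.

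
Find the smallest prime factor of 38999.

38999 is odd.
Digit sum 38, not divisible by 3.
Ends in 9: not divisible by 5.
7: 38999 = 7·5571 + 2
11: 38999 = 11·3545 + 4
13: 38999 = 13·2999 + 12
17: 38999 = 17·2294 + 1
19: 38999 = 19·2052 + 11
23: 38999 = 23·1695 + 14
29: 38999 = 29·1344 + 23
31: 38999 = 31·1258 + 1
37: 38999 = 37·1054 + 1
41: 38999 = 41·951 + 8
43: 38999 = 43·906 + 41
47: 38999 = 47·829 + 36
53: 38999 = 53·735 + 44
59: 38999 = 59·661

59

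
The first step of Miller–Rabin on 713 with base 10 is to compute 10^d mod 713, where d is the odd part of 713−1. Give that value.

493

713 − 1 = 712 = 2^3 · 89, so d = 89.
10^1 ≡ 10 (mod 713)
10^2 ≡ 10^2 = 100 ≡ 100 (mod 713)
10^4 ≡ 100^2 = 10000 ≡ 18 (mod 713)
10^8 ≡ 18^2 = 324 ≡ 324 (mod 713)
10^16 ≡ 324^2 = 104976 ≡ 165 (mod 713)
10^32 ≡ 165^2 = 27225 ≡ 131 (mod 713)
10^64 ≡ 131^2 = 17161 ≡ 49 (mod 713)
89 = 64 + 16 + 8 + 1 in binary powers of 2.
So 10^89 ≡ 49 · 165 · 324 · 10 ≡ 493 (mod 713).
Squaring chain: 493 → 629 → 639; never reaches −1, so base 10 is a Miller–Rabin witness that 713 is composite.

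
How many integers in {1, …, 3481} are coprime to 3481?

Factor: 3481 = 59^2.
φ(3481) = 59^1·(59−1) = 3422.

3422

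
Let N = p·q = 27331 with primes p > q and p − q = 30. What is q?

151

Since p = q + 30, we have 27331 = q(q + 30), so q² + 30q − 27331 = 0.
Discriminant: 30² + 4·27331 = 900 + 109324 = 110224; √110224 = 332.
q = (−30 + 332)/2 = 151, and p = q + 30 = 181.
Check: 151 · 181 = 27331.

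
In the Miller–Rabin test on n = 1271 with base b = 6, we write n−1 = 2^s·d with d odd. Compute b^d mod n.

243

1271 − 1 = 1270 = 2^1 · 635, so d = 635.
6^1 ≡ 6 (mod 1271)
6^2 ≡ 6^2 = 36 ≡ 36 (mod 1271)
6^4 ≡ 36^2 = 1296 ≡ 25 (mod 1271)
6^8 ≡ 25^2 = 625 ≡ 625 (mod 1271)
6^16 ≡ 625^2 = 390625 ≡ 428 (mod 1271)
6^32 ≡ 428^2 = 183184 ≡ 160 (mod 1271)
6^64 ≡ 160^2 = 25600 ≡ 180 (mod 1271)
6^128 ≡ 180^2 = 32400 ≡ 625 (mod 1271)
6^256 ≡ 625^2 = 390625 ≡ 428 (mod 1271)
6^512 ≡ 428^2 = 183184 ≡ 160 (mod 1271)
635 = 512 + 64 + 32 + 16 + 8 + 2 + 1 in binary powers of 2.
So 6^635 ≡ 160 · 180 · 160 · 428 · 625 · 36 · 6 ≡ 243 (mod 1271).
Squaring chain: 243; never reaches −1, so base 6 is a Miller–Rabin witness that 1271 is composite.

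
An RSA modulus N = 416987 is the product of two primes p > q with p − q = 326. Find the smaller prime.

503

Since p = q + 326, we have 416987 = q(q + 326), so q² + 326q − 416987 = 0.
Discriminant: 326² + 4·416987 = 106276 + 1667948 = 1774224; √1774224 = 1332.
q = (−326 + 1332)/2 = 503, and p = q + 326 = 829.
Check: 503 · 829 = 416987.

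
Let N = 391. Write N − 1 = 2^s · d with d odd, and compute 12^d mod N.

215

391 − 1 = 390 = 2^1 · 195, so d = 195.
12^1 ≡ 12 (mod 391)
12^2 ≡ 12^2 = 144 ≡ 144 (mod 391)
12^4 ≡ 144^2 = 20736 ≡ 13 (mod 391)
12^8 ≡ 13^2 = 169 ≡ 169 (mod 391)
12^16 ≡ 169^2 = 28561 ≡ 18 (mod 391)
12^32 ≡ 18^2 = 324 ≡ 324 (mod 391)
12^64 ≡ 324^2 = 104976 ≡ 188 (mod 391)
12^128 ≡ 188^2 = 35344 ≡ 154 (mod 391)
195 = 128 + 64 + 2 + 1 in binary powers of 2.
So 12^195 ≡ 154 · 188 · 144 · 12 ≡ 215 (mod 391).
Squaring chain: 215; never reaches −1, so base 12 is a Miller–Rabin witness that 391 is composite.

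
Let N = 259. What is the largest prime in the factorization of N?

259 = 7 · 37
37 is prime.
So 259 = 7 · 37; the largest prime factor is 37.

37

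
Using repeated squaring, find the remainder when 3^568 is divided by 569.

3^1 ≡ 3 (mod 569)
3^2 ≡ 3^2 = 9 ≡ 9 (mod 569)
3^4 ≡ 9^2 = 81 ≡ 81 (mod 569)
3^8 ≡ 81^2 = 6561 ≡ 302 (mod 569)
3^16 ≡ 302^2 = 91204 ≡ 164 (mod 569)
3^32 ≡ 164^2 = 26896 ≡ 153 (mod 569)
3^64 ≡ 153^2 = 23409 ≡ 80 (mod 569)
3^128 ≡ 80^2 = 6400 ≡ 141 (mod 569)
3^256 ≡ 141^2 = 19881 ≡ 535 (mod 569)
3^512 ≡ 535^2 = 286225 ≡ 18 (mod 569)
568 = 512 + 32 + 16 + 8 in binary powers of 2.
So 3^568 ≡ 18 · 153 · 164 · 302 ≡ 1 (mod 569).
Since the result is 1, base 3 gives no evidence that 569 is composite.

1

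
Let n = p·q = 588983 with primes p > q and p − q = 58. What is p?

Since p = q + 58, we have 588983 = q(q + 58), so q² + 58q − 588983 = 0.
Discriminant: 58² + 4·588983 = 3364 + 2355932 = 2359296; √2359296 = 1536.
q = (−58 + 1536)/2 = 739, and p = q + 58 = 797.
Check: 739 · 797 = 588983.

797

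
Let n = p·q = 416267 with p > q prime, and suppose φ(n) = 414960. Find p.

761

φ(n) = (p−1)(q−1) = n − (p+q) + 1, so p + q = 416267 − 414960 + 1 = 1308.
p and q are the roots of t² − 1308t + 416267 = 0.
Discriminant: 1308² − 4·416267 = 1710864 − 1665068 = 45796; √45796 = 214.
q = (1308 − 214)/2 = 547, p = (1308 + 214)/2 = 761.
Check: 547 · 761 = 416267.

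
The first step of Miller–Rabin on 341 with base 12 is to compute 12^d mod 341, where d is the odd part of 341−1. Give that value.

254

341 − 1 = 340 = 2^2 · 85, so d = 85.
12^1 ≡ 12 (mod 341)
12^2 ≡ 12^2 = 144 ≡ 144 (mod 341)
12^4 ≡ 144^2 = 20736 ≡ 276 (mod 341)
12^8 ≡ 276^2 = 76176 ≡ 133 (mod 341)
12^16 ≡ 133^2 = 17689 ≡ 298 (mod 341)
12^32 ≡ 298^2 = 88804 ≡ 144 (mod 341)
12^64 ≡ 144^2 = 20736 ≡ 276 (mod 341)
85 = 64 + 16 + 4 + 1 in binary powers of 2.
So 12^85 ≡ 276 · 298 · 276 · 12 ≡ 254 (mod 341).
Squaring chain: 254 → 67; never reaches −1, so base 12 is a Miller–Rabin witness that 341 is composite.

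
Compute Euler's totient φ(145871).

Factor: 145871 = 11 · 89 · 149.
φ(145871) = (11−1) · (89−1) · (149−1) = 10 · 88 · 148 = 130240.

130240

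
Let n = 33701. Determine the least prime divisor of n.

67

33701 is odd.
Digit sum 14, not divisible by 3.
Ends in 1: not divisible by 5.
7: 33701 = 7·4814 + 3
11: 33701 = 11·3063 + 8
13: 33701 = 13·2592 + 5
17: 33701 = 17·1982 + 7
19: 33701 = 19·1773 + 14
23: 33701 = 23·1465 + 6
29: 33701 = 29·1162 + 3
31: 33701 = 31·1087 + 4
37: 33701 = 37·910 + 31
41: 33701 = 41·821 + 40
43: 33701 = 43·783 + 32
47: 33701 = 47·717 + 2
53: 33701 = 53·635 + 46
59: 33701 = 59·571 + 12
61: 33701 = 61·552 + 29
67: 33701 = 67·503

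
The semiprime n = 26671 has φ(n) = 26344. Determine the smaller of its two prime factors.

φ(n) = (p−1)(q−1) = n − (p+q) + 1, so p + q = 26671 − 26344 + 1 = 328.
p and q are the roots of t² − 328t + 26671 = 0.
Discriminant: 328² − 4·26671 = 107584 − 106684 = 900; √900 = 30.
q = (328 − 30)/2 = 149, p = (328 + 30)/2 = 179.
Check: 149 · 179 = 26671.

149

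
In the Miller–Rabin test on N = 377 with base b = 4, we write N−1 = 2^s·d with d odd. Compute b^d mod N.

377 − 1 = 376 = 2^3 · 47, so d = 47.
4^1 ≡ 4 (mod 377)
4^2 ≡ 4^2 = 16 ≡ 16 (mod 377)
4^4 ≡ 16^2 = 256 ≡ 256 (mod 377)
4^8 ≡ 256^2 = 65536 ≡ 315 (mod 377)
4^16 ≡ 315^2 = 99225 ≡ 74 (mod 377)
4^32 ≡ 74^2 = 5476 ≡ 198 (mod 377)
47 = 32 + 8 + 4 + 2 + 1 in binary powers of 2.
So 4^47 ≡ 198 · 315 · 256 · 16 · 4 ≡ 270 (mod 377).
Squaring chain: 270 → 139 → 94; never reaches −1, so base 4 is a Miller–Rabin witness that 377 is composite.

270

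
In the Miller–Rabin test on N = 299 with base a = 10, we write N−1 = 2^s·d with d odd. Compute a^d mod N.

299 − 1 = 298 = 2^1 · 149, so d = 149.
10^1 ≡ 10 (mod 299)
10^2 ≡ 10^2 = 100 ≡ 100 (mod 299)
10^4 ≡ 100^2 = 10000 ≡ 133 (mod 299)
10^8 ≡ 133^2 = 17689 ≡ 48 (mod 299)
10^16 ≡ 48^2 = 2304 ≡ 211 (mod 299)
10^32 ≡ 211^2 = 44521 ≡ 269 (mod 299)
10^64 ≡ 269^2 = 72361 ≡ 3 (mod 299)
10^128 ≡ 3^2 = 9 ≡ 9 (mod 299)
149 = 128 + 16 + 4 + 1 in binary powers of 2.
So 10^149 ≡ 9 · 211 · 133 · 10 ≡ 17 (mod 299).
Squaring chain: 17; never reaches −1, so base 10 is a Miller–Rabin witness that 299 is composite.

17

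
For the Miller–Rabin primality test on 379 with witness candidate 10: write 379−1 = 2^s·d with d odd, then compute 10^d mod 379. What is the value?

378

379 − 1 = 378 = 2^1 · 189, so d = 189.
10^1 ≡ 10 (mod 379)
10^2 ≡ 10^2 = 100 ≡ 100 (mod 379)
10^4 ≡ 100^2 = 10000 ≡ 146 (mod 379)
10^8 ≡ 146^2 = 21316 ≡ 92 (mod 379)
10^16 ≡ 92^2 = 8464 ≡ 126 (mod 379)
10^32 ≡ 126^2 = 15876 ≡ 337 (mod 379)
10^64 ≡ 337^2 = 113569 ≡ 248 (mod 379)
10^128 ≡ 248^2 = 61504 ≡ 106 (mod 379)
189 = 128 + 32 + 16 + 8 + 4 + 1 in binary powers of 2.
So 10^189 ≡ 106 · 337 · 126 · 92 · 146 · 10 ≡ 378 (mod 379).
Since 10^d ≡ 378 (mod 379), base 10 does not prove 379 composite.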